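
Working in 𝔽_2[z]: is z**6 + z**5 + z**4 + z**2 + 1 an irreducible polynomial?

Write m(z) = z**6 + z**5 + z**4 + z**2 + 1.
Check for roots in 𝔽_2: m(0) = 1; m(1) = 1.
No roots, so no linear factors.
Monic irreducibles of degree 2 over GF(2): z**2 + z + 1.
None of them divide m (all give nonzero remainder).
Monic irreducibles of degree 3 over GF(2): z**3 + z + 1, z**3 + z**2 + 1.
None of them divide m (all give nonzero remainder).
No irreducible factor of degree ≤ 3 exists, so m is irreducible over GF(2).

Yes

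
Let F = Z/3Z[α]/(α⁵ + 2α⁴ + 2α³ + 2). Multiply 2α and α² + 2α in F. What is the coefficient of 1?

0

Multiply in Z/3Z[α]: (2α)·(α² + 2α) = 2α³ + α².
Reduced: 2α³ + α².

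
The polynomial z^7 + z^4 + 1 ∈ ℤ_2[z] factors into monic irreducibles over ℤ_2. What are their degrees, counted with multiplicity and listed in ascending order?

Write g(z) = z^7 + z^4 + 1.
Roots in ℤ_2: g(0) = 1; g(1) = 1.
Complete factorization: g(z) = (z^7 + z^4 + 1).
Factor degrees with multiplicity: 7 = 7.

7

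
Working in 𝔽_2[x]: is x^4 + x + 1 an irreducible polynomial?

Yes

Write P(x) = x^4 + x + 1.
Check for roots in 𝔽_2: P(0) = 1; P(1) = 1.
No roots, so no linear factors.
Monic irreducibles of degree 2 over GF(2): x^2 + x + 1.
None of them divide P (all give nonzero remainder).
No irreducible factor of degree ≤ 2 exists, so P is irreducible over GF(2).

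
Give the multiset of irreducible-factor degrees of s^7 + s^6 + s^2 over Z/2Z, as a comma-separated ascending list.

1, 1, 2, 3

Write g(s) = s^7 + s^6 + s^2.
Roots in Z/2Z: g(0) = 0 → root; g(1) = 1.
Linear factors from roots: (s).
Complete factorization: g(s) = (s)^2·(s^2 + s + 1)·(s^3 + s + 1).
Factor degrees with multiplicity: 1 + 1 + 2 + 3 = 7.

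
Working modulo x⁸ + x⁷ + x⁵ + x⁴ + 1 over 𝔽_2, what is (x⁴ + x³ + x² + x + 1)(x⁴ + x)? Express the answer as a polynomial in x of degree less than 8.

x^6 + x^5 + x^4 + x^3 + x^2 + x + 1

Multiply in 𝔽_2[x]: (x⁴ + x³ + x² + x + 1)·(x⁴ + x) = x⁸ + x⁷ + x⁶ + x³ + x² + x.
Reduce using x⁸ ≡ x⁷ + x⁵ + x⁴ + 1 (mod x⁸ + x⁷ + x⁵ + x⁴ + 1).
Reduced: x⁶ + x⁵ + x⁴ + x³ + x² + x + 1.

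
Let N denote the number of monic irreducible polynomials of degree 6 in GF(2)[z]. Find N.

Gauss's count: N_{2}(6) = (1/6) Σ_{d|6} μ(6/d)·2^d.
Divisors of 6: 1, 2, 3, 6; μ(6/d) for each: 1, -1, -1, 1.
Σ = 2^1 − 2^2 − 2^3 + 2^6 = 54.
N = 54/6 = 9.

9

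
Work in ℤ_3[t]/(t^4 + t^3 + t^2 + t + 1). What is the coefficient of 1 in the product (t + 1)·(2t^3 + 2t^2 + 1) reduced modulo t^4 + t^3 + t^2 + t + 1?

2

Multiply in ℤ_3[t]: (t + 1)·(2t^3 + 2t^2 + 1) = 2t^4 + t^3 + 2t^2 + t + 1.
Reduce using t^4 ≡ 2t^3 + 2t^2 + 2t + 2 (mod t^4 + t^3 + t^2 + t + 1).
Reduced: 2t^3 + 2t + 2.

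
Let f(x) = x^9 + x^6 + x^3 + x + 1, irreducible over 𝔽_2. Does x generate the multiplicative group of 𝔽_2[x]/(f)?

|GF(2^9)^×| = 2^9 − 1 = 511. Prime factorization: 511 = 7·73.
f is primitive ⇔ x has order 511 in GF(2)[x]/(f), i.e. x^(511/q) ≠ 1 for each prime q | 511.
x^(73) mod f = 1
x^(7) mod f = x^7.
Since x^(73) = 1, the order of x divides 73 < 511; not primitive.

No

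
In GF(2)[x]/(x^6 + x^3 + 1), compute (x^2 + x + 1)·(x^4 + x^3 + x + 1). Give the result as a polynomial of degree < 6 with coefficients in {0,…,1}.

x^3

Multiply in GF(2)[x]: (x^2 + x + 1)·(x^4 + x^3 + x + 1) = x^6 + 1.
Reduce using x^6 ≡ x^3 + 1 (mod x^6 + x^3 + 1).
Reduced: x^3.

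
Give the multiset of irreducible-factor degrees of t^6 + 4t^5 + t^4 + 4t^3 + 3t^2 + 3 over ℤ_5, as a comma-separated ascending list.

1, 1, 1, 3

Write g(t) = t^6 + 4t^5 + t^4 + 4t^3 + 3t^2 + 3.
Roots in ℤ_5: g(0) = 3; g(1) = 1; g(2) = 0 → root; g(3) = 0 → root; g(4) = 0 → root.
Linear factors from roots: (t + 3), (t + 2), (t + 1).
Complete factorization: g(t) = (t + 1)·(t + 2)·(t + 3)·(t^3 + 3t^2 + 2t + 3).
Factor degrees with multiplicity: 1 + 1 + 1 + 3 = 6.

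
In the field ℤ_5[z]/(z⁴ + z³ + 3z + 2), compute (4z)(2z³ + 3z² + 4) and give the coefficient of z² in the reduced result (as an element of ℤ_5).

0

Multiply in ℤ_5[z]: (4z)·(2z³ + 3z² + 4) = 3z⁴ + 2z³ + z.
Reduce using z⁴ ≡ 4z³ + 2z + 3 (mod z⁴ + z³ + 3z + 2).
Reduced: 4z³ + 2z + 4.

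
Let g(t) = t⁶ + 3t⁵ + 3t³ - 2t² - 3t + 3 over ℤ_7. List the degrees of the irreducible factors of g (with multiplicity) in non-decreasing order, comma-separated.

Complete factorization: g(t) = (t⁶ + 3t⁵ + 3t³ - 2t² - 3t + 3).
Factor degrees with multiplicity: 6 = 6.

6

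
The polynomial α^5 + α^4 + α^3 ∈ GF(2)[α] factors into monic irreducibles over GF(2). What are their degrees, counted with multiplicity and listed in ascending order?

Write g(α) = α^5 + α^4 + α^3.
Roots in GF(2): g(0) = 0 → root; g(1) = 1.
Linear factors from roots: (α).
Complete factorization: g(α) = (α)^3·(α^2 + α + 1).
Factor degrees with multiplicity: 1 + 1 + 1 + 2 = 5.

1, 1, 1, 2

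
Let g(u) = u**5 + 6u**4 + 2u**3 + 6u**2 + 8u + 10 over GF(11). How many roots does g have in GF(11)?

Evaluate at each of the 11 elements of GF(11):
g(0) = 10; g(1) = 0 → root; g(2) = 7; g(3) = 2; g(4) = 10; g(5) = 10; g(6) = 0 → root; g(7) = 7; g(8) = 9; g(9) = 0 → root; g(10) = 0 → root.
Roots: {1, 6, 9, 10}.

4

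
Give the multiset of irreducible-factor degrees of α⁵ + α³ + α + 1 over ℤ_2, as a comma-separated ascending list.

1, 4

Write g(α) = α⁵ + α³ + α + 1.
Roots in ℤ_2: g(0) = 1; g(1) = 0 → root.
Linear factors from roots: (α + 1).
Complete factorization: g(α) = (α + 1)·(α⁴ + α³ + 1).
Factor degrees with multiplicity: 1 + 4 = 5.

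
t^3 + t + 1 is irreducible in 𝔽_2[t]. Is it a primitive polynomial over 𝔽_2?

Write f(t) = t^3 + t + 1.
|GF(2^3)^×| = 2^3 − 1 = 7. Prime factorization: 7 = 7.
f is primitive ⇔ t has order 7 in GF(2)[t]/(f), i.e. t^(7/q) ≠ 1 for each prime q | 7.
t^(1) mod f = t.
None equal 1, so t has full order 7; f is primitive.

Yes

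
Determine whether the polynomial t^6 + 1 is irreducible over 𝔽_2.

No

Write h(t) = t^6 + 1.
Check for roots in 𝔽_2: h(0) = 1; h(1) = 0 → root.
h(1) = 0, so (t − 1) divides h(t); h is reducible.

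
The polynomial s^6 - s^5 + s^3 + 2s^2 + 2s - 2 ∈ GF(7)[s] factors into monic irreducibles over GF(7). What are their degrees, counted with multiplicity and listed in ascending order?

6

Write g(s) = s^6 - s^5 + s^3 + 2s^2 + 2s - 2.
Complete factorization: g(s) = (s^6 - s^5 + s^3 + 2s^2 + 2s - 2).
Factor degrees with multiplicity: 6 = 6.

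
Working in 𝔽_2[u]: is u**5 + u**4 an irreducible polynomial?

No

Write m(u) = u**5 + u**4.
Check for roots in 𝔽_2: m(0) = 0 → root; m(1) = 0 → root.
m(0) = 0, so (u) divides m(u); m is reducible.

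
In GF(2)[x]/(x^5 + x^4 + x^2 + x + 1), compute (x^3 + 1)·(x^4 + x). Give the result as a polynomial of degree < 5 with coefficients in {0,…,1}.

Multiply in GF(2)[x]: (x^3 + 1)·(x^4 + x) = x^7 + x.
Reduce using x^5 ≡ x^4 + x^2 + x + 1 (mod x^5 + x^4 + x^2 + x + 1).
Reduced: x^2 + x + 1.

x^2 + x + 1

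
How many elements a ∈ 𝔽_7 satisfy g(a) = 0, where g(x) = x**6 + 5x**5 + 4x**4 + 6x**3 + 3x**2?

2

Evaluate at each of the 7 elements of 𝔽_7:
g(0) = 0 → root; g(1) = 5; g(2) = 5; g(3) = 0 → root; g(4) = 4; g(5) = 2; g(6) = 4.
Roots: {0, 3}.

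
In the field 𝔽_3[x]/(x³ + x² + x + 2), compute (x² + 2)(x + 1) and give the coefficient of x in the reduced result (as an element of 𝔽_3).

1

Multiply in 𝔽_3[x]: (x² + 2)·(x + 1) = x³ + x² + 2x + 2.
Reduce using x³ ≡ 2x² + 2x + 1 (mod x³ + x² + x + 2).
Reduced: x.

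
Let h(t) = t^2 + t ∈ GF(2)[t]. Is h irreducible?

No

Check for roots in GF(2): h(0) = 0 → root; h(1) = 0 → root.
h(0) = 0, so (t) divides h(t); h is reducible.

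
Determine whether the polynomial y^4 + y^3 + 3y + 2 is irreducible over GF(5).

Yes

Write P(y) = y^4 + y^3 + 3y + 2.
Check for roots in GF(5): P(0) = 2; P(1) = 2; P(2) = 2; P(3) = 4; P(4) = 4.
No roots, so no linear factors.
Degree-2 irreducible divisors: test the 10 monic irreducibles of degree 2 over GF(5).
None of them divide P (all give nonzero remainder).
No irreducible factor of degree ≤ 2 exists, so P is irreducible over GF(5).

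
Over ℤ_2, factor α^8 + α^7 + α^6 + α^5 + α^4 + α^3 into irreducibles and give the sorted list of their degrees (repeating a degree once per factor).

Write f(α) = α^8 + α^7 + α^6 + α^5 + α^4 + α^3.
Roots in ℤ_2: f(0) = 0 → root; f(1) = 0 → root.
Linear factors from roots: (α), (α + 1).
Complete factorization: f(α) = (α + 1)·(α)^3·(α^2 + α + 1)^2.
Factor degrees with multiplicity: 1 + 1 + 1 + 1 + 2 + 2 = 8.

1, 1, 1, 1, 2, 2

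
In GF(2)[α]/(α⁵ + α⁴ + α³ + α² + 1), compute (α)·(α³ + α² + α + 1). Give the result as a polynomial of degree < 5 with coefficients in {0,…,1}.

Multiply in GF(2)[α]: (α)·(α³ + α² + α + 1) = α⁴ + α³ + α² + α.
Reduced: α⁴ + α³ + α² + α.

α^4 + α^3 + α^2 + α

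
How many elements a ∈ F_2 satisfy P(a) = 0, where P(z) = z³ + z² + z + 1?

1

Evaluate at each of the 2 elements of F_2:
P(0) = 1; P(1) = 0 → root.
Roots: {1}.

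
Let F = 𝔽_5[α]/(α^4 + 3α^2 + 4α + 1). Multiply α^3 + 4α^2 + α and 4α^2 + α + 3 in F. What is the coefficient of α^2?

Multiply in 𝔽_5[α]: (α^3 + 4α^2 + α)·(4α^2 + α + 3) = 4α^5 + 2α^4 + α^3 + 3α^2 + 3α.
Reduce using α^4 ≡ 2α^2 + α + 4 (mod α^4 + 3α^2 + 4α + 1).
Reduced: 4α^3 + α^2 + α + 3.

1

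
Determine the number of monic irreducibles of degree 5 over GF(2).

6

By the necklace-counting formula, N_2(5) = (1/5) Σ_{d|5} μ(5/d)·2^d.
Divisors of 5: 1, 5; μ(5/d) for each: -1, 1.
Σ = − 2^1 + 2^5 = 30.
N = 30/5 = 6.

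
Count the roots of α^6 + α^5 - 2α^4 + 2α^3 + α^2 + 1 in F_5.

1

Write g(α) = α^6 + α^5 - 2α^4 + 2α^3 + α^2 + 1.
Evaluate at each of the 5 elements of F_5:
g(0) = 1; g(1) = 4; g(2) = 0 → root; g(3) = 4; g(4) = 3.
Roots: {2}.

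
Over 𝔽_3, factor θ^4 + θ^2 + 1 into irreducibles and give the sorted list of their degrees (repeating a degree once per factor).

1, 1, 1, 1

Write f(θ) = θ^4 + θ^2 + 1.
Roots in 𝔽_3: f(0) = 1; f(1) = 0 → root; f(2) = 0 → root.
Linear factors from roots: (θ + 2), (θ + 1).
Complete factorization: f(θ) = (θ + 1)^2·(θ + 2)^2.
Factor degrees with multiplicity: 1 + 1 + 1 + 1 = 4.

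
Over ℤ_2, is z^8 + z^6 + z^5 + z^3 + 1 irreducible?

Write P(z) = z^8 + z^6 + z^5 + z^3 + 1.
Check for roots in ℤ_2: P(0) = 1; P(1) = 1.
No roots, so no linear factors.
Monic irreducibles of degree 2 over GF(2): z^2 + z + 1.
None of them divide P (all give nonzero remainder).
Monic irreducibles of degree 3 over GF(2): z^3 + z + 1, z^3 + z^2 + 1.
None of them divide P (all give nonzero remainder).
Monic irreducibles of degree 4 over GF(2): z^4 + z + 1, z^4 + z^3 + 1, z^4 + z^3 + z^2 + z + 1.
None of them divide P (all give nonzero remainder).
No irreducible factor of degree ≤ 4 exists, so P is irreducible over GF(2).

Yes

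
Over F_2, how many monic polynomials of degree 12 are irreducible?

The number of monic irreducibles of degree 12 over GF(2) is (1/12)·Σ_{d∣12} μ(12/d) 2^d.
Divisors of 12: 1, 2, 3, 4, 6, 12; μ(12/d) for each: 0, 1, 0, -1, -1, 1.
Σ = 2^2 − 2^4 − 2^6 + 2^12 = 4020.
N = 4020/12 = 335.

335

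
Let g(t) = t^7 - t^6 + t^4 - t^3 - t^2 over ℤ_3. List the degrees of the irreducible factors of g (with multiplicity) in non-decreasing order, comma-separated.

1, 1, 2, 3

Roots in ℤ_3: g(0) = 0 → root; g(1) = 2; g(2) = 2.
Linear factors from roots: (t).
Complete factorization: g(t) = (t)^2·(t^2 + 1)·(t^3 - t^2 - t - 1).
Factor degrees with multiplicity: 1 + 1 + 2 + 3 = 7.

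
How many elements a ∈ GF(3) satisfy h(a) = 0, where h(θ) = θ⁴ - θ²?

3

Evaluate at each of the 3 elements of GF(3):
h(0) = 0 → root; h(1) = 0 → root; h(2) = 0 → root.
Roots: {0, 1, 2}.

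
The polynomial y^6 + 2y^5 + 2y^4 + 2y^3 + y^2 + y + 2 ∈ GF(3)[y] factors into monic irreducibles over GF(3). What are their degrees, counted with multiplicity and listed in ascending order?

Write g(y) = y^6 + 2y^5 + 2y^4 + 2y^3 + y^2 + y + 2.
Roots in GF(3): g(0) = 2; g(1) = 2; g(2) = 1.
Complete factorization: g(y) = (y^6 + 2y^5 + 2y^4 + 2y^3 + y^2 + y + 2).
Factor degrees with multiplicity: 6 = 6.

6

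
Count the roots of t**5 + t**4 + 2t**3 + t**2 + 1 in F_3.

Write h(t) = t**5 + t**4 + 2t**3 + t**2 + 1.
Evaluate at each of the 3 elements of F_3:
h(0) = 1; h(1) = 0 → root; h(2) = 0 → root.
Roots: {1, 2}.

2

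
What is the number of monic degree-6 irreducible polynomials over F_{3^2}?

The number of monic irreducibles of degree 6 over GF(9) is (1/6)·Σ_{d∣6} μ(6/d) 9^d.
Divisors of 6: 1, 2, 3, 6; μ(6/d) for each: 1, -1, -1, 1.
Σ = 9^1 − 9^2 − 9^3 + 9^6 = 530640.
N = 530640/6 = 88440.

88440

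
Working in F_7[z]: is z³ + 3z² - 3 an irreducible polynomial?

Yes

Write h(z) = z³ + 3z² - 3.
Check for roots in F_7: h(0) = 4; h(1) = 1; h(2) = 3; h(3) = 2; h(4) = 4; h(5) = 1; h(6) = 6.
No roots. A degree-3 polynomial over a field with no linear factor is irreducible.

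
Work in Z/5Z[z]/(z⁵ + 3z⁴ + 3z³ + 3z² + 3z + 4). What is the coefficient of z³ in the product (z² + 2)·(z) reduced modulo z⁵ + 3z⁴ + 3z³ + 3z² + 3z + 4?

1

Multiply in Z/5Z[z]: (z² + 2)·(z) = z³ + 2z.
Reduced: z³ + 2z.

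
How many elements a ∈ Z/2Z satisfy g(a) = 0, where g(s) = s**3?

Evaluate at each of the 2 elements of Z/2Z:
g(0) = 0 → root; g(1) = 1.
Roots: {0}.

1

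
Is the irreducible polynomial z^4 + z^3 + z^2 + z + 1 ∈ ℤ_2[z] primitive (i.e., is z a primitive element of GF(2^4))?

Write f(z) = z^4 + z^3 + z^2 + z + 1.
|GF(2^4)^×| = 2^4 − 1 = 15. Prime factorization: 15 = 3·5.
f is primitive ⇔ z has order 15 in GF(2)[z]/(f), i.e. z^(15/q) ≠ 1 for each prime q | 15.
z^(5) mod f = 1
z^(3) mod f = z^3.
Since z^(5) = 1, the order of z divides 5 < 15; not primitive.

No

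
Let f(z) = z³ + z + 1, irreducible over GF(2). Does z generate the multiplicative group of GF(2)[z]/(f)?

|GF(2^3)^×| = 2^3 − 1 = 7. Prime factorization: 7 = 7.
f is primitive ⇔ z has order 7 in GF(2)[z]/(f), i.e. z^(7/q) ≠ 1 for each prime q | 7.
z^(1) mod f = z.
None equal 1, so z has full order 7; f is primitive.

Yes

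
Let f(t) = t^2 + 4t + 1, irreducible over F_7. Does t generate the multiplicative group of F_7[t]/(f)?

No

|GF(7^2)^×| = 7^2 − 1 = 48. Prime factorization: 48 = 2^4·3.
f is primitive ⇔ t has order 48 in GF(7)[t]/(f), i.e. t^(48/q) ≠ 1 for each prime q | 48.
t^(24) mod f = 1
t^(16) mod f = 1
Since t^(24) = 1, the order of t divides 24 < 48; not primitive.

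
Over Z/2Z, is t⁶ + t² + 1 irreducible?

Write P(t) = t⁶ + t² + 1.
Check for roots in Z/2Z: P(0) = 1; P(1) = 1.
No roots, so no linear factors.
Monic irreducibles of degree 2 over GF(2): t² + t + 1.
None of them divide P (all give nonzero remainder).
Monic irreducibles of degree 3 over GF(2): t³ + t + 1, t³ + t² + 1.
t³ + t + 1 divides P: P(t) = (t³ + t + 1)·(t³ + t + 1).

No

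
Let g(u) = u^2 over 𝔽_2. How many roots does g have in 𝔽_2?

1

Evaluate at each of the 2 elements of 𝔽_2:
g(0) = 0 → root; g(1) = 1.
Roots: {0}.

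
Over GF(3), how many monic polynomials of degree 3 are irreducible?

By the necklace-counting formula, N_3(3) = (1/3) Σ_{d|3} μ(3/d)·3^d.
Divisors of 3: 1, 3; μ(3/d) for each: -1, 1.
Σ = − 3^1 + 3^3 = 24.
N = 24/3 = 8.

8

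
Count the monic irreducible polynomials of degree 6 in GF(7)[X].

x^(7^6) − x is the product of all monic irreducibles of degree dividing 6; Möbius inversion gives N = (1/6) Σ μ(6/d)·7^d.
Divisors of 6: 1, 2, 3, 6; μ(6/d) for each: 1, -1, -1, 1.
Σ = 7^1 − 7^2 − 7^3 + 7^6 = 117264.
N = 117264/6 = 19544.

19544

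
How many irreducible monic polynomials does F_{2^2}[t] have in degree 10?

104754

The number of monic irreducibles of degree 10 over GF(4) is (1/10)·Σ_{d∣10} μ(10/d) 4^d.
Divisors of 10: 1, 2, 5, 10; μ(10/d) for each: 1, -1, -1, 1.
Σ = 4^1 − 4^2 − 4^5 + 4^10 = 1047540.
N = 1047540/10 = 104754.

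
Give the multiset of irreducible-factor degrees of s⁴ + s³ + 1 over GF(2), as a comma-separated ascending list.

4

Write g(s) = s⁴ + s³ + 1.
Roots in GF(2): g(0) = 1; g(1) = 1.
Complete factorization: g(s) = (s⁴ + s³ + 1).
Factor degrees with multiplicity: 4 = 4.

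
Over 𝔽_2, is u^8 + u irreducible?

Write P(u) = u^8 + u.
Check for roots in 𝔽_2: P(0) = 0 → root; P(1) = 0 → root.
P(0) = 0, so (u) divides P(u); P is reducible.

No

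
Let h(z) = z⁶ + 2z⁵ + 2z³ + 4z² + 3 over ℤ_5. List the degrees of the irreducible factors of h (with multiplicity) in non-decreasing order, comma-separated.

Roots in ℤ_5: h(0) = 3; h(1) = 2; h(2) = 3; h(3) = 3; h(4) = 4.
Complete factorization: h(z) = (z² + 4z + 2)·(z⁴ + 3z³ + z² + 2z + 4).
Factor degrees with multiplicity: 2 + 4 = 6.

2, 4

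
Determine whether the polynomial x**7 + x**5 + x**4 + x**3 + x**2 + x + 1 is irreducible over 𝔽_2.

Yes

Write g(x) = x**7 + x**5 + x**4 + x**3 + x**2 + x + 1.
Check for roots in 𝔽_2: g(0) = 1; g(1) = 1.
No roots, so no linear factors.
Monic irreducibles of degree 2 over GF(2): x**2 + x + 1.
None of them divide g (all give nonzero remainder).
Monic irreducibles of degree 3 over GF(2): x**3 + x + 1, x**3 + x**2 + 1.
None of them divide g (all give nonzero remainder).
No irreducible factor of degree ≤ 3 exists, so g is irreducible over GF(2).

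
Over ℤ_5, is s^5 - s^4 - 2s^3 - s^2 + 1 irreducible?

No

Write g(s) = s^5 - s^4 - 2s^3 - s^2 + 1.
Check for roots in ℤ_5: g(0) = 1; g(1) = 3; g(2) = 2; g(3) = 0 → root; g(4) = 0 → root.
g(3) = 0, so (s − 3) divides g(s); g is reducible.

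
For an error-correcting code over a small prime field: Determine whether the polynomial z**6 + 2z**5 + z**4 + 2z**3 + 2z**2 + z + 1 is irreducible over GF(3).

Write f(z) = z**6 + 2z**5 + z**4 + 2z**3 + 2z**2 + z + 1.
Check for roots in GF(3): f(0) = 1; f(1) = 1; f(2) = 0 → root.
f(2) = 0, so (z − 2) divides f(z); f is reducible.

No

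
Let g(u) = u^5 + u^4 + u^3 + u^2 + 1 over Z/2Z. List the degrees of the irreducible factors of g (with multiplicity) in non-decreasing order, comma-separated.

Roots in Z/2Z: g(0) = 1; g(1) = 1.
Complete factorization: g(u) = (u^5 + u^4 + u^3 + u^2 + 1).
Factor degrees with multiplicity: 5 = 5.

5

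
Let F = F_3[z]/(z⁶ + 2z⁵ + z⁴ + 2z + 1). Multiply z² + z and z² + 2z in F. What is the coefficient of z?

Multiply in F_3[z]: (z² + z)·(z² + 2z) = z⁴ + 2z².
Reduced: z⁴ + 2z².

0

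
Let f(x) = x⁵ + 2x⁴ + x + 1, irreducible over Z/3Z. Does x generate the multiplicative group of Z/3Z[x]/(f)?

|GF(3^5)^×| = 3^5 − 1 = 242. Prime factorization: 242 = 2·11^2.
f is primitive ⇔ x has order 242 in GF(3)[x]/(f), i.e. x^(242/q) ≠ 1 for each prime q | 242.
x^(121) mod f = 2.
x^(22) mod f = x⁴ + x³ + 2x + 1.
None equal 1, so x has full order 242; f is primitive.

Yes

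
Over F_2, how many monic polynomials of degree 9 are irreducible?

56

Gauss's count: N_{2}(9) = (1/9) Σ_{d|9} μ(9/d)·2^d.
Divisors of 9: 1, 3, 9; μ(9/d) for each: 0, -1, 1.
Σ = − 2^3 + 2^9 = 504.
N = 504/9 = 56.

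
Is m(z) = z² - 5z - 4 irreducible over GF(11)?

Yes

Check each element of GF(11) for a root: m(0)=7, m(1)=3, m(2)=1, m(3)=1, m(4)=3, m(5)=7, m(6)=2, m(7)=10, m(8)=9, m(9)=10, m(10)=2.
No roots. A degree-2 polynomial over a field with no linear factor is irreducible.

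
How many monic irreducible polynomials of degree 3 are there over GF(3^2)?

240

The number of monic irreducibles of degree 3 over GF(9) is (1/3)·Σ_{d∣3} μ(3/d) 9^d.
Divisors of 3: 1, 3; μ(3/d) for each: -1, 1.
Σ = − 9^1 + 9^3 = 720.
N = 720/3 = 240.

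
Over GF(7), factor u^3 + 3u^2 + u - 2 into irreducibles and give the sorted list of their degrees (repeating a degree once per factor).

1, 2

Write g(u) = u^3 + 3u^2 + u - 2.
Linear factors from roots: (u + 2).
Complete factorization: g(u) = (u + 2)·(u^2 + u - 1).
Factor degrees with multiplicity: 1 + 2 = 3.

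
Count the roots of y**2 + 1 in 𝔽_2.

1

Write f(y) = y**2 + 1.
Evaluate at each of the 2 elements of 𝔽_2:
f(0) = 1; f(1) = 0 → root.
Roots: {1}.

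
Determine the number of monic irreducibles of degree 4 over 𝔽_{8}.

1008

By the necklace-counting formula, N_8(4) = (1/4) Σ_{d|4} μ(4/d)·8^d.
Divisors of 4: 1, 2, 4; μ(4/d) for each: 0, -1, 1.
Σ = − 8^2 + 8^4 = 4032.
N = 4032/4 = 1008.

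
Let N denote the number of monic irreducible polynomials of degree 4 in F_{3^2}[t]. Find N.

1620

By the necklace-counting formula, N_9(4) = (1/4) Σ_{d|4} μ(4/d)·9^d.
Divisors of 4: 1, 2, 4; μ(4/d) for each: 0, -1, 1.
Σ = − 9^2 + 9^4 = 6480.
N = 6480/4 = 1620.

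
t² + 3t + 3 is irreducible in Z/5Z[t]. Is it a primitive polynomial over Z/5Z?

Yes

Write f(t) = t² + 3t + 3.
|GF(5^2)^×| = 5^2 − 1 = 24. Prime factorization: 24 = 2^3·3.
f is primitive ⇔ t has order 24 in GF(5)[t]/(f), i.e. t^(24/q) ≠ 1 for each prime q | 24.
t^(12) mod f = 4.
t^(8) mod f = t + 1.
None equal 1, so t has full order 24; f is primitive.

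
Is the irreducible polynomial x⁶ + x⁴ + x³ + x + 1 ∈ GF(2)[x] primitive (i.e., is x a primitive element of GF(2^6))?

Yes

Write f(x) = x⁶ + x⁴ + x³ + x + 1.
|GF(2^6)^×| = 2^6 − 1 = 63. Prime factorization: 63 = 3^2·7.
f is primitive ⇔ x has order 63 in GF(2)[x]/(f), i.e. x^(63/q) ≠ 1 for each prime q | 63.
x^(21) mod f = x³ + x² + x.
x^(9) mod f = x⁵ + x⁴ + x² + 1.
None equal 1, so x has full order 63; f is primitive.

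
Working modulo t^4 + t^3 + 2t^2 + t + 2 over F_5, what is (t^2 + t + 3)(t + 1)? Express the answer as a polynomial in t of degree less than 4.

Multiply in F_5[t]: (t^2 + t + 3)·(t + 1) = t^3 + 2t^2 + 4t + 3.
Reduced: t^3 + 2t^2 + 4t + 3.

t^3 + 2t^2 + 4t + 3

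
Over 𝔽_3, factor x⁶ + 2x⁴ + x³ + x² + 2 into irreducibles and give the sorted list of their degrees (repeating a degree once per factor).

6

Write g(x) = x⁶ + 2x⁴ + x³ + x² + 2.
Roots in 𝔽_3: g(0) = 2; g(1) = 1; g(2) = 2.
Complete factorization: g(x) = (x⁶ + 2x⁴ + x³ + x² + 2).
Factor degrees with multiplicity: 6 = 6.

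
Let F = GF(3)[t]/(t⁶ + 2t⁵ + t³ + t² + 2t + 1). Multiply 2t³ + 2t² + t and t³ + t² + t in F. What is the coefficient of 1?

Multiply in GF(3)[t]: (2t³ + 2t² + t)·(t³ + t² + t) = 2t⁶ + t⁵ + 2t⁴ + t².
Reduce using t⁶ ≡ t⁵ + 2t³ + 2t² + t + 2 (mod t⁶ + 2t⁵ + t³ + t² + 2t + 1).
Reduced: 2t⁴ + t³ + 2t² + 2t + 1.

1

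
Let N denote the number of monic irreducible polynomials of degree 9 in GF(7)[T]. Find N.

By the necklace-counting formula, N_7(9) = (1/9) Σ_{d|9} μ(9/d)·7^d.
Divisors of 9: 1, 3, 9; μ(9/d) for each: 0, -1, 1.
Σ = − 7^3 + 7^9 = 40353264.
N = 40353264/9 = 4483696.

4483696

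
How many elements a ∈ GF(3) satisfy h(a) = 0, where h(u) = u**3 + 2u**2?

Evaluate at each of the 3 elements of GF(3):
h(0) = 0 → root; h(1) = 0 → root; h(2) = 1.
Roots: {0, 1}.

2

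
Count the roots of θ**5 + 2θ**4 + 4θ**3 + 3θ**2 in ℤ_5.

4

Write h(θ) = θ**5 + 2θ**4 + 4θ**3 + 3θ**2.
Evaluate at each of the 5 elements of ℤ_5:
h(0) = 0 → root; h(1) = 0 → root; h(2) = 3; h(3) = 0 → root; h(4) = 0 → root.
Roots: {0, 1, 3, 4}.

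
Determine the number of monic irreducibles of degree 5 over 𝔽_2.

x^(2^5) − x is the product of all monic irreducibles of degree dividing 5; Möbius inversion gives N = (1/5) Σ μ(5/d)·2^d.
Divisors of 5: 1, 5; μ(5/d) for each: -1, 1.
Σ = − 2^1 + 2^5 = 30.
N = 30/5 = 6.

6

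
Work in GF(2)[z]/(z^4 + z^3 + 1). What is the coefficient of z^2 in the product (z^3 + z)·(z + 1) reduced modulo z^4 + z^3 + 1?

Multiply in GF(2)[z]: (z^3 + z)·(z + 1) = z^4 + z^3 + z^2 + z.
Reduce using z^4 ≡ z^3 + 1 (mod z^4 + z^3 + 1).
Reduced: z^2 + z + 1.

1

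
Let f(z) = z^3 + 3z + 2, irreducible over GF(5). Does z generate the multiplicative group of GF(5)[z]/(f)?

Yes

|GF(5^3)^×| = 5^3 − 1 = 124. Prime factorization: 124 = 2^2·31.
f is primitive ⇔ z has order 124 in GF(5)[z]/(f), i.e. z^(124/q) ≠ 1 for each prime q | 124.
z^(62) mod f = 4.
z^(4) mod f = 2z^2 + 3z.
None equal 1, so z has full order 124; f is primitive.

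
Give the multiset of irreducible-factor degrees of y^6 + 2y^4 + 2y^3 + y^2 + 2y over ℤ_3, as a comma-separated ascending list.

Write f(y) = y^6 + 2y^4 + 2y^3 + y^2 + 2y.
Roots in ℤ_3: f(0) = 0 → root; f(1) = 2; f(2) = 0 → root.
Linear factors from roots: (y), (y + 1).
Complete factorization: f(y) = (y)·(y + 1)·(y^2 + 1)·(y^2 + 2y + 2).
Factor degrees with multiplicity: 1 + 1 + 2 + 2 = 6.

1, 1, 2, 2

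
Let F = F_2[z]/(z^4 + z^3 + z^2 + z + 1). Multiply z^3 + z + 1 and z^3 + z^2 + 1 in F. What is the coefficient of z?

Multiply in F_2[z]: (z^3 + z + 1)·(z^3 + z^2 + 1) = z^6 + z^5 + z^4 + z^3 + z^2 + z + 1.
Reduce using z^4 ≡ z^3 + z^2 + z + 1 (mod z^4 + z^3 + z^2 + z + 1).
Reduced: z + 1.

1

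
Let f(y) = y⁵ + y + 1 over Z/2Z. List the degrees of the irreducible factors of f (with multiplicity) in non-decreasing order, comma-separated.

2, 3

Roots in Z/2Z: f(0) = 1; f(1) = 1.
Complete factorization: f(y) = (y² + y + 1)·(y³ + y² + 1).
Factor degrees with multiplicity: 2 + 3 = 5.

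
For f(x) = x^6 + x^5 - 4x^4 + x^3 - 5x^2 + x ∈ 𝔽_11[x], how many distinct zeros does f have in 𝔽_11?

Evaluate at each of the 11 elements of 𝔽_11:
f(0) = 0 → root; f(1) = 6; f(2) = 0 → root; f(3) = 6; f(4) = 3; f(5) = 8; f(6) = 10; f(7) = 8; f(8) = 10; f(9) = 4; f(10) = 0 → root.
Roots: {0, 2, 10}.

3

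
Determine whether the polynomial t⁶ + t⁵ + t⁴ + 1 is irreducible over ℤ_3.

Yes

Write m(t) = t⁶ + t⁵ + t⁴ + 1.
Check for roots in ℤ_3: m(0) = 1; m(1) = 1; m(2) = 2.
No roots, so no linear factors.
Monic irreducibles of degree 2 over GF(3): t² + 1, t² + t + 2, t² + 2t + 2.
None of them divide m (all give nonzero remainder).
Degree-3 irreducible divisors: test the 8 monic irreducibles of degree 3 over GF(3).
None of them divide m (all give nonzero remainder).
No irreducible factor of degree ≤ 3 exists, so m is irreducible over GF(3).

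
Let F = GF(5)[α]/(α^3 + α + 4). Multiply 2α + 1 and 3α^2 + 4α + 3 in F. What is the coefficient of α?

Multiply in GF(5)[α]: (2α + 1)·(3α^2 + 4α + 3) = α^3 + α^2 + 3.
Reduce using α^3 ≡ 4α + 1 (mod α^3 + α + 4).
Reduced: α^2 + 4α + 4.

4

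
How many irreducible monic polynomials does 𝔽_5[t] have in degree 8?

48750

Gauss's count: N_{5}(8) = (1/8) Σ_{d|8} μ(8/d)·5^d.
Divisors of 8: 1, 2, 4, 8; μ(8/d) for each: 0, 0, -1, 1.
Σ = − 5^4 + 5^8 = 390000.
N = 390000/8 = 48750.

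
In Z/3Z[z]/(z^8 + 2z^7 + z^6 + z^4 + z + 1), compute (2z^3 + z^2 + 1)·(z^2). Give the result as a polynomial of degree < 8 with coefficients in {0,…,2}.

2z^5 + z^4 + z^2

Multiply in Z/3Z[z]: (2z^3 + z^2 + 1)·(z^2) = 2z^5 + z^4 + z^2.
Reduced: 2z^5 + z^4 + z^2.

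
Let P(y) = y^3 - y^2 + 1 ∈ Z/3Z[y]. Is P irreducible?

Yes

Check for roots in Z/3Z: P(0) = 1; P(1) = 1; P(2) = 2.
No roots. A degree-3 polynomial over a field with no linear factor is irreducible.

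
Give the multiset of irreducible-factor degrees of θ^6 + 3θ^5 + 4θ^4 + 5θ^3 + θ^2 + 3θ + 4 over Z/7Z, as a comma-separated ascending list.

1, 1, 2, 2

Write h(θ) = θ^6 + 3θ^5 + 4θ^4 + 5θ^3 + θ^2 + 3θ + 4.
Linear factors from roots: (θ + 6), (θ + 4).
Complete factorization: h(θ) = (θ + 4)·(θ + 6)·(θ^2 + 2θ + 2)·(θ^2 + 5θ + 3).
Factor degrees with multiplicity: 1 + 1 + 2 + 2 = 6.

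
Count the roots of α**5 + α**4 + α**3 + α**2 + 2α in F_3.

2

Write h(α) = α**5 + α**4 + α**3 + α**2 + 2α.
Evaluate at each of the 3 elements of F_3:
h(0) = 0 → root; h(1) = 0 → root; h(2) = 1.
Roots: {0, 1}.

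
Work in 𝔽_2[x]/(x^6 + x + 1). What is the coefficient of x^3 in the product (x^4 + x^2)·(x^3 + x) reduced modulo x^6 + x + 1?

Multiply in 𝔽_2[x]: (x^4 + x^2)·(x^3 + x) = x^7 + x^3.
Reduce using x^6 ≡ x + 1 (mod x^6 + x + 1).
Reduced: x^3 + x^2 + x.

1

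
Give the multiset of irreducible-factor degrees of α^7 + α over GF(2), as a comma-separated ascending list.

1, 1, 1, 2, 2

Write f(α) = α^7 + α.
Roots in GF(2): f(0) = 0 → root; f(1) = 0 → root.
Linear factors from roots: (α), (α + 1).
Complete factorization: f(α) = (α)·(α + 1)^2·(α^2 + α + 1)^2.
Factor degrees with multiplicity: 1 + 1 + 1 + 2 + 2 = 7.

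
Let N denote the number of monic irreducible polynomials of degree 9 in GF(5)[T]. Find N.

x^(5^9) − x is the product of all monic irreducibles of degree dividing 9; Möbius inversion gives N = (1/9) Σ μ(9/d)·5^d.
Divisors of 9: 1, 3, 9; μ(9/d) for each: 0, -1, 1.
Σ = − 5^3 + 5^9 = 1953000.
N = 1953000/9 = 217000.

217000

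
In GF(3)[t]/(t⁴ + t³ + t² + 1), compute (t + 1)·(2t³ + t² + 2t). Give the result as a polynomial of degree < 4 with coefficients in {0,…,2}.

t^3 + t^2 + 2t + 1

Multiply in GF(3)[t]: (t + 1)·(2t³ + t² + 2t) = 2t⁴ + 2t.
Reduce using t⁴ ≡ 2t³ + 2t² + 2 (mod t⁴ + t³ + t² + 1).
Reduced: t³ + t² + 2t + 1.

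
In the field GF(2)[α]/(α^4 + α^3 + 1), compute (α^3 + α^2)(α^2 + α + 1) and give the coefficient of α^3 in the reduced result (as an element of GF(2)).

Multiply in GF(2)[α]: (α^3 + α^2)·(α^2 + α + 1) = α^5 + α^2.
Reduce using α^4 ≡ α^3 + 1 (mod α^4 + α^3 + 1).
Reduced: α^3 + α^2 + α + 1.

1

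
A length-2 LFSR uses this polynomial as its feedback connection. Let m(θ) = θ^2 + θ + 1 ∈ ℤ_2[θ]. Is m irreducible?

Check for roots in ℤ_2: m(0) = 1; m(1) = 1.
No roots. A degree-2 polynomial over a field with no linear factor is irreducible.

Yes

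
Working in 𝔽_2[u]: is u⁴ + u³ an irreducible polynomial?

No

Write m(u) = u⁴ + u³.
Check for roots in 𝔽_2: m(0) = 0 → root; m(1) = 0 → root.
m(0) = 0, so (u) divides m(u); m is reducible.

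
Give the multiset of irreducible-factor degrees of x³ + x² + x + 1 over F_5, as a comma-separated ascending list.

1, 1, 1

Write f(x) = x³ + x² + x + 1.
Roots in F_5: f(0) = 1; f(1) = 4; f(2) = 0 → root; f(3) = 0 → root; f(4) = 0 → root.
Linear factors from roots: (x - 2), (x + 2), (x + 1).
Complete factorization: f(x) = (x + 1)·(x + 2)·(x - 2).
Factor degrees with multiplicity: 1 + 1 + 1 = 3.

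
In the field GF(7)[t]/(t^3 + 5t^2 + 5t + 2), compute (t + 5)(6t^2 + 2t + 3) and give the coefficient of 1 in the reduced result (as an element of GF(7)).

3

Multiply in GF(7)[t]: (t + 5)·(6t^2 + 2t + 3) = 6t^3 + 4t^2 + 6t + 1.
Reduce using t^3 ≡ 2t^2 + 2t + 5 (mod t^3 + 5t^2 + 5t + 2).
Reduced: 2t^2 + 4t + 3.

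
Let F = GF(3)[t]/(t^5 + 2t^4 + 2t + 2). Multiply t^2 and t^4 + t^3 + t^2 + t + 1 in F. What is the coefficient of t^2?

Multiply in GF(3)[t]: (t^2)·(t^4 + t^3 + t^2 + t + 1) = t^6 + t^5 + t^4 + t^3 + t^2.
Reduce using t^5 ≡ t^4 + t + 1 (mod t^5 + 2t^4 + 2t + 2).
Reduced: t^3 + 2t^2 + 2.

2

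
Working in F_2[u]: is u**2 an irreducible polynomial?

No

Write g(u) = u**2.
Check for roots in F_2: g(0) = 0 → root; g(1) = 1.
g(0) = 0, so (u) divides g(u); g is reducible.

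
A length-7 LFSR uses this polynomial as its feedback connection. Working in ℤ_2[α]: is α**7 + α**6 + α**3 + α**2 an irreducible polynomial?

Write m(α) = α**7 + α**6 + α**3 + α**2.
Check for roots in ℤ_2: m(0) = 0 → root; m(1) = 0 → root.
m(0) = 0, so (α) divides m(α); m is reducible.

No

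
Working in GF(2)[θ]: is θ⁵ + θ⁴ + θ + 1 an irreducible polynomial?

No

Write m(θ) = θ⁵ + θ⁴ + θ + 1.
Check for roots in GF(2): m(0) = 1; m(1) = 0 → root.
m(1) = 0, so (θ − 1) divides m(θ); m is reducible.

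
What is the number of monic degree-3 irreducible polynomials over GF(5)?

40

By the necklace-counting formula, N_5(3) = (1/3) Σ_{d|3} μ(3/d)·5^d.
Divisors of 3: 1, 3; μ(3/d) for each: -1, 1.
Σ = − 5^1 + 5^3 = 120.
N = 120/3 = 40.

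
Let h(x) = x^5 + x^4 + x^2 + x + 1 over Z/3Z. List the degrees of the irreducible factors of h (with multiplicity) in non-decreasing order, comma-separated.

5

Roots in Z/3Z: h(0) = 1; h(1) = 2; h(2) = 1.
Complete factorization: h(x) = (x^5 + x^4 + x^2 + x + 1).
Factor degrees with multiplicity: 5 = 5.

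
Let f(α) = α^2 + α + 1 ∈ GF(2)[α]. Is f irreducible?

Yes

Check for roots in GF(2): f(0) = 1; f(1) = 1.
No roots. A degree-2 polynomial over a field with no linear factor is irreducible.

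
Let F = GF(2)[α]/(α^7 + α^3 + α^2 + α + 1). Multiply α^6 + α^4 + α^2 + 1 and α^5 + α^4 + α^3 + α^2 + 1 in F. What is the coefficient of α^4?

1

Multiply in GF(2)[α]: (α^6 + α^4 + α^2 + 1)·(α^5 + α^4 + α^3 + α^2 + 1) = α^11 + α^10 + α^6 + α^4 + α^3 + 1.
Reduce using α^7 ≡ α^3 + α^2 + α + 1 (mod α^7 + α^3 + α^2 + α + 1).
Reduced: α^6 + α^4 + α^3 + α^2 + α.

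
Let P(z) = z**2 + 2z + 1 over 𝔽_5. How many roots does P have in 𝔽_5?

Evaluate at each of the 5 elements of 𝔽_5:
P(0) = 1; P(1) = 4; P(2) = 4; P(3) = 1; P(4) = 0 → root.
Roots: {4}.

1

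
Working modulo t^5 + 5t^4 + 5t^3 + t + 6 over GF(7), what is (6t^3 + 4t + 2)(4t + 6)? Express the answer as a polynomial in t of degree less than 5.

Multiply in GF(7)[t]: (6t^3 + 4t + 2)·(4t + 6) = 3t^4 + t^3 + 2t^2 + 4t + 5.
Reduced: 3t^4 + t^3 + 2t^2 + 4t + 5.

3t^4 + t^3 + 2t^2 + 4t + 5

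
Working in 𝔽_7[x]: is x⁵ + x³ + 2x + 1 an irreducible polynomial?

Yes

Write g(x) = x⁵ + x³ + 2x + 1.
Check for roots in 𝔽_7: g(0) = 1; g(1) = 5; g(2) = 3; g(3) = 4; g(4) = 5; g(5) = 6; g(6) = 4.
No roots, so no linear factors.
Degree-2 irreducible divisors: test the 21 monic irreducibles of degree 2 over GF(7).
None of them divide g (all give nonzero remainder).
No irreducible factor of degree ≤ 2 exists, so g is irreducible over GF(7).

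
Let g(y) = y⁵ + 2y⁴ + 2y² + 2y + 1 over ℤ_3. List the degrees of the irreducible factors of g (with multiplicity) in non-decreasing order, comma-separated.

5

Roots in ℤ_3: g(0) = 1; g(1) = 2; g(2) = 2.
Complete factorization: g(y) = (y⁵ + 2y⁴ + 2y² + 2y + 1).
Factor degrees with multiplicity: 5 = 5.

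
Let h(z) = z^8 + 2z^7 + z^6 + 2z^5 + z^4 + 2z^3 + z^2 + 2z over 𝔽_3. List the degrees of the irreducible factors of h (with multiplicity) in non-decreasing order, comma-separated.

1, 1, 2, 2, 2

Roots in 𝔽_3: h(0) = 0 → root; h(1) = 0 → root; h(2) = 2.
Linear factors from roots: (z), (z + 2).
Complete factorization: h(z) = (z)·(z + 2)·(z^2 + 1)·(z^2 + z + 2)·(z^2 + 2z + 2).
Factor degrees with multiplicity: 1 + 1 + 2 + 2 + 2 = 8.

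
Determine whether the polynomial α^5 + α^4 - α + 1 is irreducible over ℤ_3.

Write g(α) = α^5 + α^4 - α + 1.
Check for roots in ℤ_3: g(0) = 1; g(1) = 2; g(2) = 2.
No roots, so no linear factors.
Monic irreducibles of degree 2 over GF(3): α^2 + 1, α^2 + α - 1, α^2 - α - 1.
None of them divide g (all give nonzero remainder).
No irreducible factor of degree ≤ 2 exists, so g is irreducible over GF(3).

Yes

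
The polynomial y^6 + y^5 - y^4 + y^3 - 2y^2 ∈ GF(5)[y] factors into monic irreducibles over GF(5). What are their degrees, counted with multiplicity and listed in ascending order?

1, 1, 1, 1, 1, 1

Write f(y) = y^6 + y^5 - y^4 + y^3 - 2y^2.
Roots in GF(5): f(0) = 0 → root; f(1) = 0 → root; f(2) = 0 → root; f(3) = 0 → root; f(4) = 1.
Linear factors from roots: (y), (y - 1), (y - 2), (y + 2).
Complete factorization: f(y) = (y - 2)·(y - 1)·(y)^2·(y + 2)^2.
Factor degrees with multiplicity: 1 + 1 + 1 + 1 + 1 + 1 = 6.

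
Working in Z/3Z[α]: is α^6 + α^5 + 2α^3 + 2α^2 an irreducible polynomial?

No

Write g(α) = α^6 + α^5 + 2α^3 + 2α^2.
Check for roots in Z/3Z: g(0) = 0 → root; g(1) = 0 → root; g(2) = 0 → root.
g(0) = 0, so (α) divides g(α); g is reducible.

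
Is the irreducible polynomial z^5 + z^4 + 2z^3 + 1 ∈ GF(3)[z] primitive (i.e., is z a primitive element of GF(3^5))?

Yes

Write f(z) = z^5 + z^4 + 2z^3 + 1.
|GF(3^5)^×| = 3^5 − 1 = 242. Prime factorization: 242 = 2·11^2.
f is primitive ⇔ z has order 242 in GF(3)[z]/(f), i.e. z^(242/q) ≠ 1 for each prime q | 242.
z^(121) mod f = 2.
z^(22) mod f = z^4 + z^2 + 2z + 2.
None equal 1, so z has full order 242; f is primitive.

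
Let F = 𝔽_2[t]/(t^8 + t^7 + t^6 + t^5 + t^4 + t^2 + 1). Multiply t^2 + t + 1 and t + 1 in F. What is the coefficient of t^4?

0

Multiply in 𝔽_2[t]: (t^2 + t + 1)·(t + 1) = t^3 + 1.
Reduced: t^3 + 1.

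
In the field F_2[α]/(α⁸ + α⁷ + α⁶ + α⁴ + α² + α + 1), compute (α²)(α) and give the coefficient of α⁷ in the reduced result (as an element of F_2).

0

Multiply in F_2[α]: (α²)·(α) = α³.
Reduced: α³.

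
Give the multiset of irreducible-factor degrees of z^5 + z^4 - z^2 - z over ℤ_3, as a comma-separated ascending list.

Write f(z) = z^5 + z^4 - z^2 - z.
Roots in ℤ_3: f(0) = 0 → root; f(1) = 0 → root; f(2) = 0 → root.
Linear factors from roots: (z), (z - 1), (z + 1).
Complete factorization: f(z) = (z)·(z + 1)·(z - 1)^3.
Factor degrees with multiplicity: 1 + 1 + 1 + 1 + 1 = 5.

1, 1, 1, 1, 1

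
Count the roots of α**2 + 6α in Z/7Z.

Write h(α) = α**2 + 6α.
Evaluate at each of the 7 elements of Z/7Z:
h(0) = 0 → root; h(1) = 0 → root; h(2) = 2; h(3) = 6; h(4) = 5; h(5) = 6; h(6) = 2.
Roots: {0, 1}.

2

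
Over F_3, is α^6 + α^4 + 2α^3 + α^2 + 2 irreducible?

Write h(α) = α^6 + α^4 + 2α^3 + α^2 + 2.
Check for roots in F_3: h(0) = 2; h(1) = 1; h(2) = 0 → root.
h(2) = 0, so (α − 2) divides h(α); h is reducible.

No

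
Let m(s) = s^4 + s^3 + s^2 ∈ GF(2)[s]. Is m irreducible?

Check for roots in GF(2): m(0) = 0 → root; m(1) = 1.
m(0) = 0, so (s) divides m(s); m is reducible.

No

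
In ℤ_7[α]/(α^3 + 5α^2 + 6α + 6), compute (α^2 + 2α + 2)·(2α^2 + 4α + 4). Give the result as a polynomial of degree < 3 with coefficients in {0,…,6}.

Multiply in ℤ_7[α]: (α^2 + 2α + 2)·(2α^2 + 4α + 4) = 2α^4 + α^3 + 2α^2 + 2α + 1.
Reduce using α^3 ≡ 2α^2 + α + 1 (mod α^3 + 5α^2 + 6α + 6).
Reduced: 2α + 6.

2α + 6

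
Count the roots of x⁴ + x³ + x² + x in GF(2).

Write g(x) = x⁴ + x³ + x² + x.
Evaluate at each of the 2 elements of GF(2):
g(0) = 0 → root; g(1) = 0 → root.
Roots: {0, 1}.

2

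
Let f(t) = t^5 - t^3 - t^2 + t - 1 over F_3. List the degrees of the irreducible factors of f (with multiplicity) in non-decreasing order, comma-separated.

1, 2, 2

Roots in F_3: f(0) = 2; f(1) = 2; f(2) = 0 → root.
Linear factors from roots: (t + 1).
Complete factorization: f(t) = (t + 1)·(t^2 + 1)·(t^2 - t - 1).
Factor degrees with multiplicity: 1 + 2 + 2 = 5.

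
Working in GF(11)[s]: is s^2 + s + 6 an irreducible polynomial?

Write h(s) = s^2 + s + 6.
Check each element of GF(11) for a root: h(0)=6, h(1)=8, h(2)=1, h(3)=7, h(4)=4, h(5)=3, h(6)=4, h(7)=7, h(8)=1, h(9)=8, h(10)=6.
No roots. A degree-2 polynomial over a field with no linear factor is irreducible.

Yes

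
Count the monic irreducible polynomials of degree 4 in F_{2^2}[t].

x^(4^4) − x is the product of all monic irreducibles of degree dividing 4; Möbius inversion gives N = (1/4) Σ μ(4/d)·4^d.
Divisors of 4: 1, 2, 4; μ(4/d) for each: 0, -1, 1.
Σ = − 4^2 + 4^4 = 240.
N = 240/4 = 60.

60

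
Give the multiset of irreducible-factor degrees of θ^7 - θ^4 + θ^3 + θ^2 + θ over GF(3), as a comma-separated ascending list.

Write h(θ) = θ^7 - θ^4 + θ^3 + θ^2 + θ.
Roots in GF(3): h(0) = 0 → root; h(1) = 0 → root; h(2) = 0 → root.
Linear factors from roots: (θ), (θ - 1), (θ + 1).
Complete factorization: h(θ) = (θ)·(θ + 1)·(θ - 1)^2·(θ^3 + θ^2 - θ + 1).
Factor degrees with multiplicity: 1 + 1 + 1 + 1 + 3 = 7.

1, 1, 1, 1, 3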